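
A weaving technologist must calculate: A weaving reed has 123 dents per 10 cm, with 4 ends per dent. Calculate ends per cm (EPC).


Formula: EPC = (dents per 10 cm * ends per dent) / 10
Step 1: Total ends per 10 cm = 123 * 4 = 492
Step 2: EPC = 492 / 10 = 49.2 ends/cm

49.2 ends/cm


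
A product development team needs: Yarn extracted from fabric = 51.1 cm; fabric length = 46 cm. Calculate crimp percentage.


Formula: Crimp% = ((L_yarn - L_fabric) / L_fabric) * 100
Step 1: Extension = 51.1 - 46 = 5.1 cm
Step 2: Crimp% = (5.1 / 46) * 100
Step 3: Crimp% = 0.11087 * 100 = 11.087% ≈ 11.1%

11.1%


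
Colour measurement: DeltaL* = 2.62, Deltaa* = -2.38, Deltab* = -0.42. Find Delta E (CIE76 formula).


Formula: Delta E = sqrt(dL*^2 + da*^2 + db*^2)
Step 1: dL*^2 = 2.62^2 = 6.8644
Step 2: da*^2 = (-2.38)^2 = 5.6644
Step 3: db*^2 = (-0.42)^2 = 0.1764
Step 4: Sum = 6.8644 + 5.6644 + 0.1764 = 12.7052
Step 5: Delta E = sqrt(12.7052) = 3.56

3.56 Delta E


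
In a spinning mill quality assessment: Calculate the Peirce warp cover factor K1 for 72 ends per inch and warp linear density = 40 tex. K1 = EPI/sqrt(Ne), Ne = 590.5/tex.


Formula: K1 = EPI / sqrt(Ne), with Ne = 590.5 / tex_warp
Step 1: Ne = 590.5 / 40 = 14.763
Step 2: sqrt(Ne) = sqrt(14.763) = 3.8423
Step 3: K1 = 72 / 3.8423 = 18.7

18.7


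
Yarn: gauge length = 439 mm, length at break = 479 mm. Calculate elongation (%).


Formula: Elongation (%) = ((L_break - L0) / L0) * 100
Step 1: Extension = 479 - 439 = 40 mm
Step 2: Elongation = (40 / 439) * 100
Step 3: Elongation = 0.091116 * 100 = 9.1116% ≈ 9.1%

9.1%


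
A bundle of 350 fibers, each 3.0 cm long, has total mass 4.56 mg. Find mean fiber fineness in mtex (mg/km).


Formula: fineness (mtex) = mass (mg) / total length (km) = (mass_mg / total_length_m) * 1000
Step 1: Convert fiber length: 3.0 cm = 0.03 m
Step 2: Total fiber length = 350 * 0.03 = 10.5 m
Step 3: Linear density = 4.56 mg / 10.5 m = 0.4343 mg/m
Step 4: fineness = 0.4343 * 1000 = 434.3 mtex

434.3 mtex


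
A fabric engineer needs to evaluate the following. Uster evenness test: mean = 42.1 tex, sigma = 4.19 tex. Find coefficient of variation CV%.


Formula: CV% = (standard deviation / mean) * 100
Step 1: Ratio = 4.19 / 42.1 = 0.099525
Step 2: CV% = 0.099525 * 100 = 9.9525% ≈ 10.0%

10.0%


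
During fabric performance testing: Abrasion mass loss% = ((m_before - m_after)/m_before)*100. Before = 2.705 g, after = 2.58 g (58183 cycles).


Formula: Mass loss% = ((m_before - m_after) / m_before) * 100
Step 1: Mass loss = 2.705 - 2.58 = 0.125 g
Step 2: Ratio = 0.125 / 2.705 = 0.0462107
Step 3: Mass loss% = 0.0462107 * 100 = 4.62107% ≈ 4.62%

4.62%


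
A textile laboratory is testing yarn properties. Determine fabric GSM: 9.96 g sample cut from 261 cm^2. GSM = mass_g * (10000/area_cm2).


Formula: GSM = mass_g / area_m2
Step 1: Convert area: 261 cm^2 = 261 / 10000 = 0.0261 m^2
Step 2: GSM = 9.96 g / 0.0261 m^2 = 381.6 g/m^2

381.6 g/m^2


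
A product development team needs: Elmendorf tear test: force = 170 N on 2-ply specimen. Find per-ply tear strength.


Formula: Per-ply strength = Total force / Number of plies
Per-ply = 170 N / 2
Per-ply = 85 N

85 N


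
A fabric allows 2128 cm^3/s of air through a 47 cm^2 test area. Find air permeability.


Formula: Air Permeability = Airflow / Test Area
AP = 2128 cm^3/s / 47 cm^2
AP = 45.3 cm^3/s/cm^2

45.3 cm^3/s/cm^2


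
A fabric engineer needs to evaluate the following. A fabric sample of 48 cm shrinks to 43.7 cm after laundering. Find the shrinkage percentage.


Formula: Shrinkage% = ((L_before - L_after) / L_before) * 100
Step 1: Shrinkage = 48 - 43.7 = 4.3 cm
Step 2: Shrinkage% = (4.3 / 48) * 100
Step 3: Shrinkage% = 0.089583 * 100 = 8.9583% ≈ 9.0%

9.0%


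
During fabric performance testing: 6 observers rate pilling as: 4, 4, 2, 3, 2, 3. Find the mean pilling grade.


Formula: Mean = sum / count
Sum = 4 + 4 + 2 + 3 + 2 + 3 = 18
Mean = 18 / 6 = 3.0

3.0


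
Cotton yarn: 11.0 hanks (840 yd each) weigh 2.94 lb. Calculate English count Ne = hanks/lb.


Formula: Ne = hanks / mass_lb
Substituting: Ne = 11.0 / 2.94
Ne = 3.7

3.7 Ne


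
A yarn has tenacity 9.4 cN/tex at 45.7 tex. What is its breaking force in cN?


Formula: Breaking force = Tenacity * Linear density
F = 9.4 cN/tex * 45.7 tex
F = 429.58 cN

429.58 cN


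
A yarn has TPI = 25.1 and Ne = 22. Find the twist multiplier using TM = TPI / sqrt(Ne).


Formula: TM = TPI / sqrt(Ne)
Step 1: sqrt(Ne) = sqrt(22) = 4.6904
Step 2: TM = 25.1 / 4.6904 = 5.35

5.35 TM


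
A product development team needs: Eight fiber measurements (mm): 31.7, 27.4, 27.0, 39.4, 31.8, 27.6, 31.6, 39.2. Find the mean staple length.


Formula: Mean = sum of lengths / count
Sum = 31.7 + 27.4 + 27.0 + 39.4 + 31.8 + 27.6 + 31.6 + 39.2
Sum = 255.7 mm
Mean = 255.7 / 8 = 31.96 mm

31.96 mm


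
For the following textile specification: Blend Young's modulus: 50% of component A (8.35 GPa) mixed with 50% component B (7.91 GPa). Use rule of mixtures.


Formula: Blend property = (fraction_A * property_A) + (fraction_B * property_B)
Step 1: Contribution A = 50/100 * 8.35 GPa = 4.175 GPa
Step 2: Contribution B = 50/100 * 7.91 GPa = 3.955 GPa
Step 3: Blend Young's modulus = 4.175 + 3.955 = 8.13 GPa

8.13 GPa


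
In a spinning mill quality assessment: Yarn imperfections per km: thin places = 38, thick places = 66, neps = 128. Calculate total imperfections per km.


Formula: Total = thin places + thick places + neps
Total = 38 + 66 + 128
Total = 232 imperfections/km

232 imperfections/km


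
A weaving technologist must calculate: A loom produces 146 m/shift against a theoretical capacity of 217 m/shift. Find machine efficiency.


Formula: Efficiency% = (Actual output / Theoretical output) * 100
Efficiency% = (146 / 217) * 100
Efficiency% = 0.672811 * 100 = 67.2811% ≈ 67.3%

67.3%


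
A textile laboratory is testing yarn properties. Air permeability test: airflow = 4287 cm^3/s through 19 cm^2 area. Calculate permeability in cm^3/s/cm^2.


Formula: Air Permeability = Airflow / Test Area
AP = 4287 cm^3/s / 19 cm^2
AP = 225.6 cm^3/s/cm^2

225.6 cm^3/s/cm^2


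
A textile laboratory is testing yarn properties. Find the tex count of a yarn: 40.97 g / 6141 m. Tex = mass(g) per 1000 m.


Formula: Tex = (mass_g / length_m) * 1000
Substituting: Tex = (40.97 / 6141) * 1000
Intermediate: 40.97 / 6141 = 0.00667155 g/m
Tex = 0.00667155 * 1000 = 6.67 tex

6.67 tex


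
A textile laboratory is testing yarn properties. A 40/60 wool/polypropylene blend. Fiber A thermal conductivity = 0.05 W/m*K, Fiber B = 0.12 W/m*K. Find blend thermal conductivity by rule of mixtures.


Formula: Blend property = (fraction_A * property_A) + (fraction_B * property_B)
Step 1: Contribution A = 40/100 * 0.05 W/m*K = 0.02 W/m*K
Step 2: Contribution B = 60/100 * 0.12 W/m*K = 0.072 W/m*K
Step 3: Blend thermal conductivity = 0.02 + 0.072 = 0.092 W/m*K

0.092 W/m*K


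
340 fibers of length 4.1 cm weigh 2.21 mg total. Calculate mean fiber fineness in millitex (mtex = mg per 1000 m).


Formula: fineness (mtex) = mass (mg) / total length (km) = (mass_mg / total_length_m) * 1000
Step 1: Convert fiber length: 4.1 cm = 0.041 m
Step 2: Total fiber length = 340 * 0.041 = 13.94 m
Step 3: Linear density = 2.21 mg / 13.94 m = 0.1585 mg/m
Step 4: fineness = 0.1585 * 1000 = 158.5 mtex

158.5 mtex


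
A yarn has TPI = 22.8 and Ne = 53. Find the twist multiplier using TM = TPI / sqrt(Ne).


Formula: TM = TPI / sqrt(Ne)
Step 1: sqrt(Ne) = sqrt(53) = 7.2801
Step 2: TM = 22.8 / 7.2801 = 3.13

3.13 TM


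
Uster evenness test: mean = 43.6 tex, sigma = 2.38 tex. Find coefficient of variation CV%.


Formula: CV% = (standard deviation / mean) * 100
Step 1: Ratio = 2.38 / 43.6 = 0.054587
Step 2: CV% = 0.054587 * 100 = 5.4587% ≈ 5.5%

5.5%


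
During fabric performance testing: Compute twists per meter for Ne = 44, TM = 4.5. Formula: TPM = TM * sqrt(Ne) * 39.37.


Formula: TPM = TM * sqrt(Ne) * 39.37
Step 1: sqrt(Ne) = sqrt(44) = 6.6332
Step 2: TM * sqrt(Ne) = 4.5 * 6.6332 = 29.8494
Step 3: TPM = 29.8494 * 39.37 = 1175 twists/m

1175 twists/m


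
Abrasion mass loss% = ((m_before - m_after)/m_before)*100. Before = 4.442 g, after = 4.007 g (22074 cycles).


Formula: Mass loss% = ((m_before - m_after) / m_before) * 100
Step 1: Mass loss = 4.442 - 4.007 = 0.435 g
Step 2: Ratio = 0.435 / 4.442 = 0.0979289
Step 3: Mass loss% = 0.0979289 * 100 = 9.79289% ≈ 9.79%

9.79%


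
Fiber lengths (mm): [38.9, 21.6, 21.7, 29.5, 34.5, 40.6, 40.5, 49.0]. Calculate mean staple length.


Formula: Mean = sum of lengths / count
Sum = 38.9 + 21.6 + 21.7 + 29.5 + 34.5 + 40.6 + 40.5 + 49.0
Sum = 276.3 mm
Mean = 276.3 / 8 = 34.54 mm

34.54 mm


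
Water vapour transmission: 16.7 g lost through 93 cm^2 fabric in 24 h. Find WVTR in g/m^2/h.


Formula: WVTR = mass_loss / (area * time)
Step 1: Convert area: 93 cm^2 = 0.0093 m^2
Step 2: WVTR = 16.7 g / (0.0093 m^2 * 24 h)
Step 3: WVTR = 16.7 / 0.2232 = 74.8 g/m^2/h

74.8 g/m^2/h


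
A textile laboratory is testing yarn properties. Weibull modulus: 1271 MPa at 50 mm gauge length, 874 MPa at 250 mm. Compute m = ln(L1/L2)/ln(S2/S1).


Formula: m = ln(L1/L2) / ln(S2/S1)
Step 1: ln(L1/L2) = ln(50/250) = -1.60944
Step 2: S2/S1 = 874/1271 = 0.68765
Step 3: ln(S2/S1) = ln(0.68765) = -0.37448
Step 4: m = -1.60944 / -0.37448 = 4.30

4.30 (Weibull m)


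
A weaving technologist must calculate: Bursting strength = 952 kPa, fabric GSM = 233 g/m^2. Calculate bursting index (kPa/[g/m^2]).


Formula: Bursting Index = Bursting Strength / Fabric GSM
BI = 952 kPa / 233 g/m^2
BI = 4.086 kPa/(g/m^2)

4.086 kPa/(g/m^2)


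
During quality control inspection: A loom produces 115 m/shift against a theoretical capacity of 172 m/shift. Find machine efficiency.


Formula: Efficiency% = (Actual output / Theoretical output) * 100
Efficiency% = (115 / 172) * 100
Efficiency% = 0.668605 * 100 = 66.8605% ≈ 66.9%

66.9%


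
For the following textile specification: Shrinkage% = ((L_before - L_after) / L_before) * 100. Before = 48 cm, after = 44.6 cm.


Formula: Shrinkage% = ((L_before - L_after) / L_before) * 100
Step 1: Shrinkage = 48 - 44.6 = 3.4 cm
Step 2: Shrinkage% = (3.4 / 48) * 100
Step 3: Shrinkage% = 0.070833 * 100 = 7.0833% ≈ 7.1%

7.1%


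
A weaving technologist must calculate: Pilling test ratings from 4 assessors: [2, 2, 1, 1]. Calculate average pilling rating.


Formula: Mean = sum / count
Sum = 2 + 2 + 1 + 1 = 6
Mean = 6 / 4 = 1.5

1.5


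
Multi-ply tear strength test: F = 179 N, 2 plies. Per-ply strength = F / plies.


Formula: Per-ply strength = Total force / Number of plies
Per-ply = 179 N / 2
Per-ply = 89.5 N

89.5 N


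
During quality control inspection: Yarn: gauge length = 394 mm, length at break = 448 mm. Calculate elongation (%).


Formula: Elongation (%) = ((L_break - L0) / L0) * 100
Step 1: Extension = 448 - 394 = 54 mm
Step 2: Elongation = (54 / 394) * 100
Step 3: Elongation = 0.137056 * 100 = 13.7056% ≈ 13.7%

13.7%


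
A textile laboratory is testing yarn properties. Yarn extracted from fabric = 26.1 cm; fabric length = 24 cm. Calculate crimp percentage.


Formula: Crimp% = ((L_yarn - L_fabric) / L_fabric) * 100
Step 1: Extension = 26.1 - 24 = 2.1 cm
Step 2: Crimp% = (2.1 / 24) * 100
Step 3: Crimp% = 0.0875 * 100 = 8.75% ≈ 8.8%

8.8%


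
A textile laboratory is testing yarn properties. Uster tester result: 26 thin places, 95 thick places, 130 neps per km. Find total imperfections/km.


Formula: Total = thin places + thick places + neps
Total = 26 + 95 + 130
Total = 251 imperfections/km

251 imperfections/km


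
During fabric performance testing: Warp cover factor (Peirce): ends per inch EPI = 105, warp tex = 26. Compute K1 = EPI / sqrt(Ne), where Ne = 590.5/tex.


Formula: K1 = EPI / sqrt(Ne), with Ne = 590.5 / tex_warp
Step 1: Ne = 590.5 / 26 = 22.712
Step 2: sqrt(Ne) = sqrt(22.712) = 4.7657
Step 3: K1 = 105 / 4.7657 = 22.0

22.0


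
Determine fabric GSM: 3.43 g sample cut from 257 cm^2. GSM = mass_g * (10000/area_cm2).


Formula: GSM = mass_g / area_m2
Step 1: Convert area: 257 cm^2 = 257 / 10000 = 0.0257 m^2
Step 2: GSM = 3.43 g / 0.0257 m^2 = 133.5 g/m^2

133.5 g/m^2


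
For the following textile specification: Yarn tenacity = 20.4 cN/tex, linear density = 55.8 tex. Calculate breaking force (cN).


Formula: Breaking force = Tenacity * Linear density
F = 20.4 cN/tex * 55.8 tex
F = 1138.32 cN

1138.32 cN


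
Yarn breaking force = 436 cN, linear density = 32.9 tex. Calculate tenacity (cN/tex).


Formula: Tenacity = Breaking force / Linear density
Tenacity = 436 cN / 32.9 tex
Tenacity = 13.25 cN/tex

13.25 cN/tex


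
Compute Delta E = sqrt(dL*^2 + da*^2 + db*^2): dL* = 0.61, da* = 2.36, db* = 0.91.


Formula: Delta E = sqrt(dL*^2 + da*^2 + db*^2)
Step 1: dL*^2 = 0.61^2 = 0.3721
Step 2: da*^2 = 2.36^2 = 5.5696
Step 3: db*^2 = 0.91^2 = 0.8281
Step 4: Sum = 0.3721 + 5.5696 + 0.8281 = 6.7698
Step 5: Delta E = sqrt(6.7698) = 2.6

2.6 Delta E


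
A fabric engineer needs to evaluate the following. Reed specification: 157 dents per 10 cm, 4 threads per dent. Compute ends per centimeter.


Formula: EPC = (dents per 10 cm * ends per dent) / 10
Step 1: Total ends per 10 cm = 157 * 4 = 628
Step 2: EPC = 628 / 10 = 62.8 ends/cm

62.8 ends/cm


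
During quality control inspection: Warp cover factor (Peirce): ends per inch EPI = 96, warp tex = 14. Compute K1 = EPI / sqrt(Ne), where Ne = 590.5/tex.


Formula: K1 = EPI / sqrt(Ne), with Ne = 590.5 / tex_warp
Step 1: Ne = 590.5 / 14 = 42.179
Step 2: sqrt(Ne) = sqrt(42.179) = 6.4945
Step 3: K1 = 96 / 6.4945 = 14.8

14.8


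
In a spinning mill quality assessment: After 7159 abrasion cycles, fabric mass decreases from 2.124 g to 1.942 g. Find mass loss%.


Formula: Mass loss% = ((m_before - m_after) / m_before) * 100
Step 1: Mass loss = 2.124 - 1.942 = 0.182 g
Step 2: Ratio = 0.182 / 2.124 = 0.0856874
Step 3: Mass loss% = 0.0856874 * 100 = 8.56874% ≈ 8.57%

8.57%


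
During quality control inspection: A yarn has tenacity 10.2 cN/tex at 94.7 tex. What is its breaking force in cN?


Formula: Breaking force = Tenacity * Linear density
F = 10.2 cN/tex * 94.7 tex
F = 965.94 cN

965.94 cN


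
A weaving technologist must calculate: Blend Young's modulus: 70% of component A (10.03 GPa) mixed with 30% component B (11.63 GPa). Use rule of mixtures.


Formula: Blend property = (fraction_A * property_A) + (fraction_B * property_B)
Step 1: Contribution A = 70/100 * 10.03 GPa = 7.021 GPa
Step 2: Contribution B = 30/100 * 11.63 GPa = 3.489 GPa
Step 3: Blend Young's modulus = 7.021 + 3.489 = 10.51 GPa

10.51 GPa


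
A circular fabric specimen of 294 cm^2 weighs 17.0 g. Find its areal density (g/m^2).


Formula: GSM = mass_g / area_m2
Step 1: Convert area: 294 cm^2 = 294 / 10000 = 0.0294 m^2
Step 2: GSM = 17.0 g / 0.0294 m^2 = 578.2 g/m^2

578.2 g/m^2


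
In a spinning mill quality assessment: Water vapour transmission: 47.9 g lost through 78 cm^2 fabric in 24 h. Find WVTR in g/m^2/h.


Formula: WVTR = mass_loss / (area * time)
Step 1: Convert area: 78 cm^2 = 0.0078 m^2
Step 2: WVTR = 47.9 g / (0.0078 m^2 * 24 h)
Step 3: WVTR = 47.9 / 0.1872 = 255.9 g/m^2/h

255.9 g/m^2/h


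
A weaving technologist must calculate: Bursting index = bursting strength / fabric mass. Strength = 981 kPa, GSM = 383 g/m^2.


Formula: Bursting Index = Bursting Strength / Fabric GSM
BI = 981 kPa / 383 g/m^2
BI = 2.561 kPa/(g/m^2)

2.561 kPa/(g/m^2)


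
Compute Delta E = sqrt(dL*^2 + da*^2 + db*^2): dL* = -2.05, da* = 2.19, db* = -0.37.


Formula: Delta E = sqrt(dL*^2 + da*^2 + db*^2)
Step 1: dL*^2 = (-2.05)^2 = 4.2025
Step 2: da*^2 = 2.19^2 = 4.7961
Step 3: db*^2 = (-0.37)^2 = 0.1369
Step 4: Sum = 4.2025 + 4.7961 + 0.1369 = 9.1355
Step 5: Delta E = sqrt(9.1355) = 3.02

3.02 Delta E


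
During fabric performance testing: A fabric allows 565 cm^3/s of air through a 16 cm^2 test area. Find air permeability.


Formula: Air Permeability = Airflow / Test Area
AP = 565 cm^3/s / 16 cm^2
AP = 35.3 cm^3/s/cm^2

35.3 cm^3/s/cm^2


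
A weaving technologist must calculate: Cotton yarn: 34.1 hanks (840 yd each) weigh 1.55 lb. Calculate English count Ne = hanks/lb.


Formula: Ne = hanks / mass_lb
Substituting: Ne = 34.1 / 1.55
Ne = 22.0

22.0 Ne


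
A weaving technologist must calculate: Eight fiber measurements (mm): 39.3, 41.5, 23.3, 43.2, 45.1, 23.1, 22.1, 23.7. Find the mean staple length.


Formula: Mean = sum of lengths / count
Sum = 39.3 + 41.5 + 23.3 + 43.2 + 45.1 + 23.1 + 22.1 + 23.7
Sum = 261.3 mm
Mean = 261.3 / 8 = 32.66 mm

32.66 mm


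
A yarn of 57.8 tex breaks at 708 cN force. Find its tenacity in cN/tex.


Formula: Tenacity = Breaking force / Linear density
Tenacity = 708 cN / 57.8 tex
Tenacity = 12.25 cN/tex

12.25 cN/tex


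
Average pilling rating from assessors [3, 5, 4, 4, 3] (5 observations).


Formula: Mean = sum / count
Sum = 3 + 5 + 4 + 4 + 3 = 19
Mean = 19 / 5 = 3.8

3.8


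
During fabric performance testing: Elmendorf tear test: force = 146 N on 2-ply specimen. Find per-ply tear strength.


Formula: Per-ply strength = Total force / Number of plies
Per-ply = 146 N / 2
Per-ply = 73 N

73 N


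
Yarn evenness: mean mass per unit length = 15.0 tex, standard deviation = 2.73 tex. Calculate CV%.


Formula: CV% = (standard deviation / mean) * 100
Step 1: Ratio = 2.73 / 15.0 = 0.182
Step 2: CV% = 0.182 * 100 = 18.2%

18.2%


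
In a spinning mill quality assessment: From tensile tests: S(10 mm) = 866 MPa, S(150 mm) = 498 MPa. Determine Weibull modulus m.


Formula: m = ln(L1/L2) / ln(S2/S1)
Step 1: ln(L1/L2) = ln(10/150) = -2.70805
Step 2: S2/S1 = 498/866 = 0.57506
Step 3: ln(S2/S1) = ln(0.57506) = -0.55328
Step 4: m = -2.70805 / -0.55328 = 4.89

4.89 (Weibull m)


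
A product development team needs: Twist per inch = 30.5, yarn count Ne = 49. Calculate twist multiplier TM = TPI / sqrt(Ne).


Formula: TM = TPI / sqrt(Ne)
Step 1: sqrt(Ne) = sqrt(49) = 7
Step 2: TM = 30.5 / 7 = 4.36

4.36 TM


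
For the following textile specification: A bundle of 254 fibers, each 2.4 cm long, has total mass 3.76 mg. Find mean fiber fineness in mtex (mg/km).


Formula: fineness (mtex) = mass (mg) / total length (km) = (mass_mg / total_length_m) * 1000
Step 1: Convert fiber length: 2.4 cm = 0.024 m
Step 2: Total fiber length = 254 * 0.024 = 6.096 m
Step 3: Linear density = 3.76 mg / 6.096 m = 0.6168 mg/m
Step 4: fineness = 0.6168 * 1000 = 616.8 mtex

616.8 mtex


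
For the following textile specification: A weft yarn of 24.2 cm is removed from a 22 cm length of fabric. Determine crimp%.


Formula: Crimp% = ((L_yarn - L_fabric) / L_fabric) * 100
Step 1: Extension = 24.2 - 22 = 2.2 cm
Step 2: Crimp% = (2.2 / 22) * 100
Step 3: Crimp% = 0.1 * 100 = 10.0%

10.0%


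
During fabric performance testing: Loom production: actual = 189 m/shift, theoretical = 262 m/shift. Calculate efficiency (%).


Formula: Efficiency% = (Actual output / Theoretical output) * 100
Efficiency% = (189 / 262) * 100
Efficiency% = 0.721374 * 100 = 72.1374% ≈ 72.1%

72.1%


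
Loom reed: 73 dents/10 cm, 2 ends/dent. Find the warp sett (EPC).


Formula: EPC = (dents per 10 cm * ends per dent) / 10
Step 1: Total ends per 10 cm = 73 * 2 = 146
Step 2: EPC = 146 / 10 = 14.6 ends/cm

14.6 ends/cm


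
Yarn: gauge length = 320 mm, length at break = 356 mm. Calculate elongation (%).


Formula: Elongation (%) = ((L_break - L0) / L0) * 100
Step 1: Extension = 356 - 320 = 36 mm
Step 2: Elongation = (36 / 320) * 100
Step 3: Elongation = 0.1125 * 100 = 11.25% ≈ 11.3%

11.3%


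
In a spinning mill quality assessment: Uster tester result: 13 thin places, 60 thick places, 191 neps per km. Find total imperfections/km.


Formula: Total = thin places + thick places + neps
Total = 13 + 60 + 191
Total = 264 imperfections/km

264 imperfections/km


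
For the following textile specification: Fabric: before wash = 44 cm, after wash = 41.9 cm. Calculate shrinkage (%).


Formula: Shrinkage% = ((L_before - L_after) / L_before) * 100
Step 1: Shrinkage = 44 - 41.9 = 2.1 cm
Step 2: Shrinkage% = (2.1 / 44) * 100
Step 3: Shrinkage% = 0.047727 * 100 = 4.7727% ≈ 4.8%

4.8%


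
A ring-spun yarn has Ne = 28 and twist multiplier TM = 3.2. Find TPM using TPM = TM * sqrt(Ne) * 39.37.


Formula: TPM = TM * sqrt(Ne) * 39.37
Step 1: sqrt(Ne) = sqrt(28) = 5.2915
Step 2: TM * sqrt(Ne) = 3.2 * 5.2915 = 16.9328
Step 3: TPM = 16.9328 * 39.37 = 667 twists/m

667 twists/m


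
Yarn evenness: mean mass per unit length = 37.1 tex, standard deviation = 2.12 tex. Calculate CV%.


Formula: CV% = (standard deviation / mean) * 100
Step 1: Ratio = 2.12 / 37.1 = 0.057143
Step 2: CV% = 0.057143 * 100 = 5.7143% ≈ 5.7%

5.7%


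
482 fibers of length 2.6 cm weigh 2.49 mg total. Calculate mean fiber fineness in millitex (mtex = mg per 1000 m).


Formula: fineness (mtex) = mass (mg) / total length (km) = (mass_mg / total_length_m) * 1000
Step 1: Convert fiber length: 2.6 cm = 0.026 m
Step 2: Total fiber length = 482 * 0.026 = 12.532 m
Step 3: Linear density = 2.49 mg / 12.532 m = 0.1987 mg/m
Step 4: fineness = 0.1987 * 1000 = 198.7 mtex

198.7 mtex


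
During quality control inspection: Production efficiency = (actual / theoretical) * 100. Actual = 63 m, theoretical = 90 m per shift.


Formula: Efficiency% = (Actual output / Theoretical output) * 100
Efficiency% = (63 / 90) * 100
Efficiency% = 0.7 * 100 = 70.0%

70.0%


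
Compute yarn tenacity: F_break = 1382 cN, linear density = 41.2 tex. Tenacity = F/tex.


Formula: Tenacity = Breaking force / Linear density
Tenacity = 1382 cN / 41.2 tex
Tenacity = 33.54 cN/tex

33.54 cN/tex


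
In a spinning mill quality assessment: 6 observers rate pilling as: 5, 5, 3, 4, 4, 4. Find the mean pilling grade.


Formula: Mean = sum / count
Sum = 5 + 5 + 3 + 4 + 4 + 4 = 25
Mean = 25 / 6 = 4.2

4.2


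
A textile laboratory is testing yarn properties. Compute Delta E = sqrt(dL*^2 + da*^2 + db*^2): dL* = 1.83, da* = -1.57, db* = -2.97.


Formula: Delta E = sqrt(dL*^2 + da*^2 + db*^2)
Step 1: dL*^2 = 1.83^2 = 3.3489
Step 2: da*^2 = (-1.57)^2 = 2.4649
Step 3: db*^2 = (-2.97)^2 = 8.8209
Step 4: Sum = 3.3489 + 2.4649 + 8.8209 = 14.6347
Step 5: Delta E = sqrt(14.6347) = 3.83

3.83 Delta E


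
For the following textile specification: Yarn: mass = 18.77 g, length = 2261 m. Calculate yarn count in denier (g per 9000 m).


Formula: den = (mass_g / length_m) * 9000
Substituting: den = (18.77 / 2261) * 9000
Intermediate: 18.77 / 2261 = 0.00830164 g/m
den = 0.00830164 * 9000 = 74.7 denier

74.7 denier


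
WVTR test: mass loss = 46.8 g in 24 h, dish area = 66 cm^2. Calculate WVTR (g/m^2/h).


Formula: WVTR = mass_loss / (area * time)
Step 1: Convert area: 66 cm^2 = 0.0066 m^2
Step 2: WVTR = 46.8 g / (0.0066 m^2 * 24 h)
Step 3: WVTR = 46.8 / 0.1584 = 295.5 g/m^2/h

295.5 g/m^2/h


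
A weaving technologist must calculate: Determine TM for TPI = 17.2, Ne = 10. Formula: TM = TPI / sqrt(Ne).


Formula: TM = TPI / sqrt(Ne)
Step 1: sqrt(Ne) = sqrt(10) = 3.1623
Step 2: TM = 17.2 / 3.1623 = 5.44

5.44 TM


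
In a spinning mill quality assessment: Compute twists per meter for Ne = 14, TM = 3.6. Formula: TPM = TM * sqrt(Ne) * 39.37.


Formula: TPM = TM * sqrt(Ne) * 39.37
Step 1: sqrt(Ne) = sqrt(14) = 3.7417
Step 2: TM * sqrt(Ne) = 3.6 * 3.7417 = 13.4701
Step 3: TPM = 13.4701 * 39.37 = 530 twists/m

530 twists/m


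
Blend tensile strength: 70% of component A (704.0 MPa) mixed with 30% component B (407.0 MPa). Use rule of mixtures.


Formula: Blend property = (fraction_A * property_A) + (fraction_B * property_B)
Step 1: Contribution A = 70/100 * 704.0 MPa = 492.8 MPa
Step 2: Contribution B = 30/100 * 407.0 MPa = 122.1 MPa
Step 3: Blend tensile strength = 492.8 + 122.1 = 614.9 MPa

614.9 MPa


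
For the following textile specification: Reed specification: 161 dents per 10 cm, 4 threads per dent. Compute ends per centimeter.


Formula: EPC = (dents per 10 cm * ends per dent) / 10
Step 1: Total ends per 10 cm = 161 * 4 = 644
Step 2: EPC = 644 / 10 = 64.4 ends/cm

64.4 ends/cm


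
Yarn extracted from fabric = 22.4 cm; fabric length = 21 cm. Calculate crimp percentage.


Formula: Crimp% = ((L_yarn - L_fabric) / L_fabric) * 100
Step 1: Extension = 22.4 - 21 = 1.4 cm
Step 2: Crimp% = (1.4 / 21) * 100
Step 3: Crimp% = 0.066667 * 100 = 6.6667% ≈ 6.7%

6.7%


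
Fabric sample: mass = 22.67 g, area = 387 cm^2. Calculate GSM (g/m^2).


Formula: GSM = mass_g / area_m2
Step 1: Convert area: 387 cm^2 = 387 / 10000 = 0.0387 m^2
Step 2: GSM = 22.67 g / 0.0387 m^2 = 585.8 g/m^2

585.8 g/m^2


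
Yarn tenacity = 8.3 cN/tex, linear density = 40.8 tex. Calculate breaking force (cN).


Formula: Breaking force = Tenacity * Linear density
F = 8.3 cN/tex * 40.8 tex
F = 338.64 cN

338.64 cN


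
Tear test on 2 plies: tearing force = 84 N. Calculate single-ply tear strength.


Formula: Per-ply strength = Total force / Number of plies
Per-ply = 84 N / 2
Per-ply = 42 N

42 N


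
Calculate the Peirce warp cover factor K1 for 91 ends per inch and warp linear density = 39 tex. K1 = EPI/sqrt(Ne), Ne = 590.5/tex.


Formula: K1 = EPI / sqrt(Ne), with Ne = 590.5 / tex_warp
Step 1: Ne = 590.5 / 39 = 15.141
Step 2: sqrt(Ne) = sqrt(15.141) = 3.8911
Step 3: K1 = 91 / 3.8911 = 23.4

23.4


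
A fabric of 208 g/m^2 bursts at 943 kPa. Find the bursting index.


Formula: Bursting Index = Bursting Strength / Fabric GSM
BI = 943 kPa / 208 g/m^2
BI = 4.534 kPa/(g/m^2)

4.534 kPa/(g/m^2)


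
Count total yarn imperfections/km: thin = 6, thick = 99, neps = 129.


Formula: Total = thin places + thick places + neps
Total = 6 + 99 + 129
Total = 234 imperfections/km

234 imperfections/km


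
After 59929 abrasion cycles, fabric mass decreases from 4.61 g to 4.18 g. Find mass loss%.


Formula: Mass loss% = ((m_before - m_after) / m_before) * 100
Step 1: Mass loss = 4.61 - 4.18 = 0.43 g
Step 2: Ratio = 0.43 / 4.61 = 0.0932755
Step 3: Mass loss% = 0.0932755 * 100 = 9.32755% ≈ 9.33%

9.33%


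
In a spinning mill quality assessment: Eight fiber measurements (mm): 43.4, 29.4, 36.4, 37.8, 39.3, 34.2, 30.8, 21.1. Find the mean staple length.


Formula: Mean = sum of lengths / count
Sum = 43.4 + 29.4 + 36.4 + 37.8 + 39.3 + 34.2 + 30.8 + 21.1
Sum = 272.4 mm
Mean = 272.4 / 8 = 34.05 mm

34.05 mm


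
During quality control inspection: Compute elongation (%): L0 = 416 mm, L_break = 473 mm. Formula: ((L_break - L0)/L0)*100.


Formula: Elongation (%) = ((L_break - L0) / L0) * 100
Step 1: Extension = 473 - 416 = 57 mm
Step 2: Elongation = (57 / 416) * 100
Step 3: Elongation = 0.137019 * 100 = 13.7019% ≈ 13.7%

13.7%


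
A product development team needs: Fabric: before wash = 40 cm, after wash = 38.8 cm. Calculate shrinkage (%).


Formula: Shrinkage% = ((L_before - L_after) / L_before) * 100
Step 1: Shrinkage = 40 - 38.8 = 1.2 cm
Step 2: Shrinkage% = (1.2 / 40) * 100
Step 3: Shrinkage% = 0.03 * 100 = 3.0%

3.0%


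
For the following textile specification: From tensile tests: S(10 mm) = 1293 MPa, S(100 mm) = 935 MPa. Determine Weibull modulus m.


Formula: m = ln(L1/L2) / ln(S2/S1)
Step 1: ln(L1/L2) = ln(10/100) = -2.30259
Step 2: S2/S1 = 935/1293 = 0.72312
Step 3: ln(S2/S1) = ln(0.72312) = -0.32418
Step 4: m = -2.30259 / -0.32418 = 7.10

7.10 (Weibull m)


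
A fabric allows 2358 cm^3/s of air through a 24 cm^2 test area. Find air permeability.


Formula: Air Permeability = Airflow / Test Area
AP = 2358 cm^3/s / 24 cm^2
AP = 98.3 cm^3/s/cm^2

98.3 cm^3/s/cm^2


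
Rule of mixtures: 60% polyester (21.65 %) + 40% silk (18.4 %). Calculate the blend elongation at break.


Formula: Blend property = (fraction_A * property_A) + (fraction_B * property_B)
Step 1: Contribution A = 60/100 * 21.65 % = 12.99 %
Step 2: Contribution B = 40/100 * 18.4 % = 7.36 %
Step 3: Blend elongation at break = 12.99 + 7.36 = 20.35 %

20.35 %


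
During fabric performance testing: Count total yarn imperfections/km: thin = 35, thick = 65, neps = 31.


Formula: Total = thin places + thick places + neps
Total = 35 + 65 + 31
Total = 131 imperfections/km

131 imperfections/km


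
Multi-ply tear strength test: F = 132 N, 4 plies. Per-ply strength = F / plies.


Formula: Per-ply strength = Total force / Number of plies
Per-ply = 132 N / 4
Per-ply = 33 N

33 N


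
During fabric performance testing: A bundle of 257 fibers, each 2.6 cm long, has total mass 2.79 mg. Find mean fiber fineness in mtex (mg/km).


Formula: fineness (mtex) = mass (mg) / total length (km) = (mass_mg / total_length_m) * 1000
Step 1: Convert fiber length: 2.6 cm = 0.026 m
Step 2: Total fiber length = 257 * 0.026 = 6.682 m
Step 3: Linear density = 2.79 mg / 6.682 m = 0.4175 mg/m
Step 4: fineness = 0.4175 * 1000 = 417.5 mtex

417.5 mtex


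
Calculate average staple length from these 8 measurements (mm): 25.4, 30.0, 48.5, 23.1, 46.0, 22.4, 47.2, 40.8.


Formula: Mean = sum of lengths / count
Sum = 25.4 + 30.0 + 48.5 + 23.1 + 46.0 + 22.4 + 47.2 + 40.8
Sum = 283.4 mm
Mean = 283.4 / 8 = 35.43 mm

35.43 mm


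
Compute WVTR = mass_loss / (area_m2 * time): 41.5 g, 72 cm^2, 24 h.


Formula: WVTR = mass_loss / (area * time)
Step 1: Convert area: 72 cm^2 = 0.0072 m^2
Step 2: WVTR = 41.5 g / (0.0072 m^2 * 24 h)
Step 3: WVTR = 41.5 / 0.1728 = 240.2 g/m^2/h

240.2 g/m^2/h


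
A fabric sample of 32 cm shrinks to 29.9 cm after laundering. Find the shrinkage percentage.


Formula: Shrinkage% = ((L_before - L_after) / L_before) * 100
Step 1: Shrinkage = 32 - 29.9 = 2.1 cm
Step 2: Shrinkage% = (2.1 / 32) * 100
Step 3: Shrinkage% = 0.065625 * 100 = 6.5625% ≈ 6.6%

6.6%


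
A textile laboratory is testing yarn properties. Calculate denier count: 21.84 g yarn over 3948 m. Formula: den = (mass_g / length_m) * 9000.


Formula: den = (mass_g / length_m) * 9000
Substituting: den = (21.84 / 3948) * 9000
Intermediate: 21.84 / 3948 = 0.00553191 g/m
den = 0.00553191 * 9000 = 49.8 denier

49.8 denier


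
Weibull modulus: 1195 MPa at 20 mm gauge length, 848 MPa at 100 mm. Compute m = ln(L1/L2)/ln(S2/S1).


Formula: m = ln(L1/L2) / ln(S2/S1)
Step 1: ln(L1/L2) = ln(20/100) = -1.60944
Step 2: S2/S1 = 848/1195 = 0.70962
Step 3: ln(S2/S1) = ln(0.70962) = -0.34303
Step 4: m = -1.60944 / -0.34303 = 4.69

4.69 (Weibull m)


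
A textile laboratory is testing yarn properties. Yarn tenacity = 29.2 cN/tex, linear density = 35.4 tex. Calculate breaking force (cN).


Formula: Breaking force = Tenacity * Linear density
F = 29.2 cN/tex * 35.4 tex
F = 1033.68 cN

1033.68 cN


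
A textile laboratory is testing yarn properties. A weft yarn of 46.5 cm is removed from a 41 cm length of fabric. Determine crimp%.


Formula: Crimp% = ((L_yarn - L_fabric) / L_fabric) * 100
Step 1: Extension = 46.5 - 41 = 5.5 cm
Step 2: Crimp% = (5.5 / 41) * 100
Step 3: Crimp% = 0.134146 * 100 = 13.4146% ≈ 13.4%

13.4%


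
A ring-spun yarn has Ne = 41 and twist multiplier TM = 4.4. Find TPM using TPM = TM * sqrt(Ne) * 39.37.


Formula: TPM = TM * sqrt(Ne) * 39.37
Step 1: sqrt(Ne) = sqrt(41) = 6.4031
Step 2: TM * sqrt(Ne) = 4.4 * 6.4031 = 28.1736
Step 3: TPM = 28.1736 * 39.37 = 1109 twists/m

1109 twists/m


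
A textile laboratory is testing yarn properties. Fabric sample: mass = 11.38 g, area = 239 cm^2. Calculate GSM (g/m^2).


Formula: GSM = mass_g / area_m2
Step 1: Convert area: 239 cm^2 = 239 / 10000 = 0.0239 m^2
Step 2: GSM = 11.38 g / 0.0239 m^2 = 476.2 g/m^2

476.2 g/m^2


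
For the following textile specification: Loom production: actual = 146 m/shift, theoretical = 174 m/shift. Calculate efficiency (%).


Formula: Efficiency% = (Actual output / Theoretical output) * 100
Efficiency% = (146 / 174) * 100
Efficiency% = 0.83908 * 100 = 83.908% ≈ 83.9%

83.9%


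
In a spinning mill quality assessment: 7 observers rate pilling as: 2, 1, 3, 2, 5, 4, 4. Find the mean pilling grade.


Formula: Mean = sum / count
Sum = 2 + 1 + 3 + 2 + 5 + 4 + 4 = 21
Mean = 21 / 7 = 3.0

3.0


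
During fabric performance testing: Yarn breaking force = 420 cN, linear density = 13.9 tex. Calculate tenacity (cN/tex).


Formula: Tenacity = Breaking force / Linear density
Tenacity = 420 cN / 13.9 tex
Tenacity = 30.22 cN/tex

30.22 cN/tex


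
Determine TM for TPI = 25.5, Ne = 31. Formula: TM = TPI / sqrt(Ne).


Formula: TM = TPI / sqrt(Ne)
Step 1: sqrt(Ne) = sqrt(31) = 5.5678
Step 2: TM = 25.5 / 5.5678 = 4.58

4.58 TM


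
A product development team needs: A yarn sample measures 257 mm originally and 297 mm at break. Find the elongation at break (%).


Formula: Elongation (%) = ((L_break - L0) / L0) * 100
Step 1: Extension = 297 - 257 = 40 mm
Step 2: Elongation = (40 / 257) * 100
Step 3: Elongation = 0.155642 * 100 = 15.5642% ≈ 15.6%

15.6%


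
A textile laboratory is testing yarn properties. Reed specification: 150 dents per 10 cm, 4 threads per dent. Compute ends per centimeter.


Formula: EPC = (dents per 10 cm * ends per dent) / 10
Step 1: Total ends per 10 cm = 150 * 4 = 600
Step 2: EPC = 600 / 10 = 60.0 ends/cm

60.0 ends/cm


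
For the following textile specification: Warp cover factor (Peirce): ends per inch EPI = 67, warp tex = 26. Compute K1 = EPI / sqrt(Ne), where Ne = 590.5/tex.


Formula: K1 = EPI / sqrt(Ne), with Ne = 590.5 / tex_warp
Step 1: Ne = 590.5 / 26 = 22.712
Step 2: sqrt(Ne) = sqrt(22.712) = 4.7657
Step 3: K1 = 67 / 4.7657 = 14.1

14.1


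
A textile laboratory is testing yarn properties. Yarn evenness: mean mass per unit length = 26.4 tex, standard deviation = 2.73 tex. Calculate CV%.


Formula: CV% = (standard deviation / mean) * 100
Step 1: Ratio = 2.73 / 26.4 = 0.103409
Step 2: CV% = 0.103409 * 100 = 10.3409% ≈ 10.3%

10.3%


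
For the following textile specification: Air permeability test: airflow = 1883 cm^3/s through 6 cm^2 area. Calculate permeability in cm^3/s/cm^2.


Formula: Air Permeability = Airflow / Test Area
AP = 1883 cm^3/s / 6 cm^2
AP = 313.8 cm^3/s/cm^2

313.8 cm^3/s/cm^2


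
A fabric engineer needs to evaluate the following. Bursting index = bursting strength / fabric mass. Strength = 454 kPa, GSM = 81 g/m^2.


Formula: Bursting Index = Bursting Strength / Fabric GSM
BI = 454 kPa / 81 g/m^2
BI = 5.605 kPa/(g/m^2)

5.605 kPa/(g/m^2)


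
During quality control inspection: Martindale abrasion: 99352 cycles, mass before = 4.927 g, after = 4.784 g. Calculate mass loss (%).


Formula: Mass loss% = ((m_before - m_after) / m_before) * 100
Step 1: Mass loss = 4.927 - 4.784 = 0.143 g
Step 2: Ratio = 0.143 / 4.927 = 0.0290237
Step 3: Mass loss% = 0.0290237 * 100 = 2.90237% ≈ 2.90%

2.90%


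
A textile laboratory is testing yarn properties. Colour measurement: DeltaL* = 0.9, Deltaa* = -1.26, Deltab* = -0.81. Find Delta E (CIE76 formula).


Formula: Delta E = sqrt(dL*^2 + da*^2 + db*^2)
Step 1: dL*^2 = 0.9^2 = 0.81
Step 2: da*^2 = (-1.26)^2 = 1.5876
Step 3: db*^2 = (-0.81)^2 = 0.6561
Step 4: Sum = 0.81 + 1.5876 + 0.6561 = 3.0537
Step 5: Delta E = sqrt(3.0537) = 1.75

1.75 Delta E


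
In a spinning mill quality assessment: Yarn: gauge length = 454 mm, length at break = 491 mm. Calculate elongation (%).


Formula: Elongation (%) = ((L_break - L0) / L0) * 100
Step 1: Extension = 491 - 454 = 37 mm
Step 2: Elongation = (37 / 454) * 100
Step 3: Elongation = 0.081498 * 100 = 8.1498% ≈ 8.1%

8.1%


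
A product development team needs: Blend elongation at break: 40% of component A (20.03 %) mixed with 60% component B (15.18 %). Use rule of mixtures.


Formula: Blend property = (fraction_A * property_A) + (fraction_B * property_B)
Step 1: Contribution A = 40/100 * 20.03 % = 8.012 %
Step 2: Contribution B = 60/100 * 15.18 % = 9.108 %
Step 3: Blend elongation at break = 8.012 + 9.108 = 17.12 %

17.12 %


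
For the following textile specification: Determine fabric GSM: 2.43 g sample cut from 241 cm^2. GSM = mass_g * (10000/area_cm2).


Formula: GSM = mass_g / area_m2
Step 1: Convert area: 241 cm^2 = 241 / 10000 = 0.0241 m^2
Step 2: GSM = 2.43 g / 0.0241 m^2 = 100.8 g/m^2

100.8 g/m^2


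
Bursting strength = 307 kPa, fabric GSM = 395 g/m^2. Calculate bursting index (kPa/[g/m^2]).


Formula: Bursting Index = Bursting Strength / Fabric GSM
BI = 307 kPa / 395 g/m^2
BI = 0.777 kPa/(g/m^2)

0.777 kPa/(g/m^2)


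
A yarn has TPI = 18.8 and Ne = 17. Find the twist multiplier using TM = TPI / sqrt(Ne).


Formula: TM = TPI / sqrt(Ne)
Step 1: sqrt(Ne) = sqrt(17) = 4.1231
Step 2: TM = 18.8 / 4.1231 = 4.56

4.56 TM


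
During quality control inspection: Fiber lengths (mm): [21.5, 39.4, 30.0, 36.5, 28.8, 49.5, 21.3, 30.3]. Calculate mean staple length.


Formula: Mean = sum of lengths / count
Sum = 21.5 + 39.4 + 30.0 + 36.5 + 28.8 + 49.5 + 21.3 + 30.3
Sum = 257.3 mm
Mean = 257.3 / 8 = 32.16 mm

32.16 mm


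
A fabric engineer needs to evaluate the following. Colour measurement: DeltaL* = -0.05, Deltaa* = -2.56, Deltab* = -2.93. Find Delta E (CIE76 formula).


Formula: Delta E = sqrt(dL*^2 + da*^2 + db*^2)
Step 1: dL*^2 = (-0.05)^2 = 0.0025
Step 2: da*^2 = (-2.56)^2 = 6.5536
Step 3: db*^2 = (-2.93)^2 = 8.5849
Step 4: Sum = 0.0025 + 6.5536 + 8.5849 = 15.141
Step 5: Delta E = sqrt(15.141) = 3.89

3.89 Delta E


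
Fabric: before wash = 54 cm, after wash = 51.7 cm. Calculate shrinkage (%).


Formula: Shrinkage% = ((L_before - L_after) / L_before) * 100
Step 1: Shrinkage = 54 - 51.7 = 2.3 cm
Step 2: Shrinkage% = (2.3 / 54) * 100
Step 3: Shrinkage% = 0.042593 * 100 = 4.2593% ≈ 4.3%

4.3%


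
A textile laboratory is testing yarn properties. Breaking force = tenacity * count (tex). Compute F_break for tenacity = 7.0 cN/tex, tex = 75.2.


Formula: Breaking force = Tenacity * Linear density
F = 7.0 cN/tex * 75.2 tex
F = 526.40 cN

526.40 cN


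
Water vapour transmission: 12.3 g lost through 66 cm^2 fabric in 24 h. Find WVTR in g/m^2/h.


Formula: WVTR = mass_loss / (area * time)
Step 1: Convert area: 66 cm^2 = 0.0066 m^2
Step 2: WVTR = 12.3 g / (0.0066 m^2 * 24 h)
Step 3: WVTR = 12.3 / 0.1584 = 77.7 g/m^2/h

77.7 g/m^2/h


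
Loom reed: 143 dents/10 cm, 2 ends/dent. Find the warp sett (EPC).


Formula: EPC = (dents per 10 cm * ends per dent) / 10
Step 1: Total ends per 10 cm = 143 * 2 = 286
Step 2: EPC = 286 / 10 = 28.6 ends/cm

28.6 ends/cm


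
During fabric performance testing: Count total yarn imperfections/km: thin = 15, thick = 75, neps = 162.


Formula: Total = thin places + thick places + neps
Total = 15 + 75 + 162
Total = 252 imperfections/km

252 imperfections/km


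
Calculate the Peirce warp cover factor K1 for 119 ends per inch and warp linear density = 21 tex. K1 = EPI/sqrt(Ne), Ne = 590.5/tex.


Formula: K1 = EPI / sqrt(Ne), with Ne = 590.5 / tex_warp
Step 1: Ne = 590.5 / 21 = 28.119
Step 2: sqrt(Ne) = sqrt(28.119) = 5.3027
Step 3: K1 = 119 / 5.3027 = 22.4

22.4


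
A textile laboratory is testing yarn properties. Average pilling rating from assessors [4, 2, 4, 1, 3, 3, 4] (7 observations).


Formula: Mean = sum / count
Sum = 4 + 2 + 4 + 1 + 3 + 3 + 4 = 21
Mean = 21 / 7 = 3.0

3.0


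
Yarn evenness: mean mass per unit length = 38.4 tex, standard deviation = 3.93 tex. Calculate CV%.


Formula: CV% = (standard deviation / mean) * 100
Step 1: Ratio = 3.93 / 38.4 = 0.102344
Step 2: CV% = 0.102344 * 100 = 10.2344% ≈ 10.2%

10.2%


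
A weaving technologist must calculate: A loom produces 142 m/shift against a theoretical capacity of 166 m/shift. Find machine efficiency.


Formula: Efficiency% = (Actual output / Theoretical output) * 100
Efficiency% = (142 / 166) * 100
Efficiency% = 0.855422 * 100 = 85.5422% ≈ 85.5%

85.5%


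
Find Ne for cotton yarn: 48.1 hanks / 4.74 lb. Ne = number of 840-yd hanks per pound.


Formula: Ne = hanks / mass_lb
Substituting: Ne = 48.1 / 4.74
Ne = 10.1

10.1 Ne
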